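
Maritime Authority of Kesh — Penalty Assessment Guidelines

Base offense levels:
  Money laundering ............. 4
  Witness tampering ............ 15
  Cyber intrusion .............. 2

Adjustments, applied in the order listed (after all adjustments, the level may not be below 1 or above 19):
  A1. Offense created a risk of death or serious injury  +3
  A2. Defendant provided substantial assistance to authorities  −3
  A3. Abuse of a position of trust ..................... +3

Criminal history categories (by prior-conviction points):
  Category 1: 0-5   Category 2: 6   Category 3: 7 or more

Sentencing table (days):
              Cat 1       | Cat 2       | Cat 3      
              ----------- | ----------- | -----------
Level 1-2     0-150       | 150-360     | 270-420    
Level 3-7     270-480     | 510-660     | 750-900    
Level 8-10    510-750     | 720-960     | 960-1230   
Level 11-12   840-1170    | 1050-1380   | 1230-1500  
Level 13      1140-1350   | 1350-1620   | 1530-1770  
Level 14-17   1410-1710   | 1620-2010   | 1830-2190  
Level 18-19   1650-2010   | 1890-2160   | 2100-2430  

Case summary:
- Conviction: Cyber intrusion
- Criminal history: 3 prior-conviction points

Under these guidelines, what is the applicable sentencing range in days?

0-150 days

Base offense level for cyber intrusion: 2.
Final offense level: 2.
Criminal history: 3 prior points → Category 1 (0-5).
Level 2 falls in the 1-2 band.
Grid: Level 1-2 × Category 1 = 0-150 days.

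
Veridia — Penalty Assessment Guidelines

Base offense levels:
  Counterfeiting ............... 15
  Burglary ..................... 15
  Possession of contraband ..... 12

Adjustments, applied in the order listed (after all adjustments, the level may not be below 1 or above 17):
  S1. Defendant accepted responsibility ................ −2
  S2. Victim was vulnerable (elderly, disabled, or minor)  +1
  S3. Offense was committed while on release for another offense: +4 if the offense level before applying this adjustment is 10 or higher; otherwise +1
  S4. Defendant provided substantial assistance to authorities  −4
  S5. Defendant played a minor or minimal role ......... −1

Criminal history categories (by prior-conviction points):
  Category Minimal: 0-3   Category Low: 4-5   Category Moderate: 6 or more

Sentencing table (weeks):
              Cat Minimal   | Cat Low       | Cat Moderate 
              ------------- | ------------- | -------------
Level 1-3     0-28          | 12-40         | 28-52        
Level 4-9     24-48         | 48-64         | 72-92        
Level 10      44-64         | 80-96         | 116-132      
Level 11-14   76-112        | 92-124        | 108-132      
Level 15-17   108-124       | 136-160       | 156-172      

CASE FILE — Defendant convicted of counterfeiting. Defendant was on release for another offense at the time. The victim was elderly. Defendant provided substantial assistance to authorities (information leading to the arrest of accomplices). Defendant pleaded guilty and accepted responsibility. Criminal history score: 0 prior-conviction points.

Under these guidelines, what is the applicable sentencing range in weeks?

76-112 weeks

Base offense level for counterfeiting: 15.
S1 applies: 15 − 2 = 13.
S2 applies: 13 + 1 = 14.
S3 applies (level before this adjustment is 14 ≥ 10, so +4): 14 + 4 = 18.
S4 applies: 18 − 4 = 14.
S5 does not apply.
Final offense level: 14.
Criminal history: 0 prior points → Category Minimal (0-3).
Level 14 falls in the 11-14 band.
Grid: Level 11-14 × Category Minimal = 76-112 weeks.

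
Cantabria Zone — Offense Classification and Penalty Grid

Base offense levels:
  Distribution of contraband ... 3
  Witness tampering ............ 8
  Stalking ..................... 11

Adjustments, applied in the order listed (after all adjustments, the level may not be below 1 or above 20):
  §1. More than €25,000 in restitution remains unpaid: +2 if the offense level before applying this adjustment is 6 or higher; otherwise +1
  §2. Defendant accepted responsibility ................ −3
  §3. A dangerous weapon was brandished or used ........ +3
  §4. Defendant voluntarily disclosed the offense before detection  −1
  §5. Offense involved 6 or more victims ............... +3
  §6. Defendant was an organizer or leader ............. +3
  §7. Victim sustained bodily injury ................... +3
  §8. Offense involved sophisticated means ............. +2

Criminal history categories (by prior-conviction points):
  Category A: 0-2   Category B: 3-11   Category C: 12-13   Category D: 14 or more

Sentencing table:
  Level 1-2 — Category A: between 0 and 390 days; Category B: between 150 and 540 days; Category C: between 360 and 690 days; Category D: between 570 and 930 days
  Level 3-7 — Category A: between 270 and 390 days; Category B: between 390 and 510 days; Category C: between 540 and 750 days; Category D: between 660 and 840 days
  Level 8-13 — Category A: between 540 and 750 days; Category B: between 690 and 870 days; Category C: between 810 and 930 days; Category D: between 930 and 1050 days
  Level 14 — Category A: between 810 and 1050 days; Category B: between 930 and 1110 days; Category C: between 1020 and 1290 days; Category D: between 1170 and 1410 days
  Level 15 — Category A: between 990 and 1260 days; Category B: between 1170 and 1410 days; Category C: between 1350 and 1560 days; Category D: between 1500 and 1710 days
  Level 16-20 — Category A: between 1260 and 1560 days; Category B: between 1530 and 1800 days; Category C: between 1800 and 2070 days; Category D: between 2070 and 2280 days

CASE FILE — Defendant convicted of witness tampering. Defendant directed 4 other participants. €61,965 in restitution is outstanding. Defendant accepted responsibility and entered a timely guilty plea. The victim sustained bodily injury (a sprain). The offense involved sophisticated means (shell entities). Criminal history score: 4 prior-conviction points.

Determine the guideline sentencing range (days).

1170-1410 days

Base offense level for witness tampering: 8.
§1 applies (level before this adjustment is 8 ≥ 6, so +2): 8 + 2 = 10.
§2 applies: 10 − 3 = 7.
§3 does not apply.
§4 does not apply.
§6 applies: 7 + 3 = 10.
§7 applies: 10 + 3 = 13.
§8 applies: 13 + 2 = 15.
Final offense level: 15.
Criminal history: 4 prior points → Category B (3-11).
Level 15 falls in the 15 band.
Grid: Level 15 × Category B = 1170-1410 days.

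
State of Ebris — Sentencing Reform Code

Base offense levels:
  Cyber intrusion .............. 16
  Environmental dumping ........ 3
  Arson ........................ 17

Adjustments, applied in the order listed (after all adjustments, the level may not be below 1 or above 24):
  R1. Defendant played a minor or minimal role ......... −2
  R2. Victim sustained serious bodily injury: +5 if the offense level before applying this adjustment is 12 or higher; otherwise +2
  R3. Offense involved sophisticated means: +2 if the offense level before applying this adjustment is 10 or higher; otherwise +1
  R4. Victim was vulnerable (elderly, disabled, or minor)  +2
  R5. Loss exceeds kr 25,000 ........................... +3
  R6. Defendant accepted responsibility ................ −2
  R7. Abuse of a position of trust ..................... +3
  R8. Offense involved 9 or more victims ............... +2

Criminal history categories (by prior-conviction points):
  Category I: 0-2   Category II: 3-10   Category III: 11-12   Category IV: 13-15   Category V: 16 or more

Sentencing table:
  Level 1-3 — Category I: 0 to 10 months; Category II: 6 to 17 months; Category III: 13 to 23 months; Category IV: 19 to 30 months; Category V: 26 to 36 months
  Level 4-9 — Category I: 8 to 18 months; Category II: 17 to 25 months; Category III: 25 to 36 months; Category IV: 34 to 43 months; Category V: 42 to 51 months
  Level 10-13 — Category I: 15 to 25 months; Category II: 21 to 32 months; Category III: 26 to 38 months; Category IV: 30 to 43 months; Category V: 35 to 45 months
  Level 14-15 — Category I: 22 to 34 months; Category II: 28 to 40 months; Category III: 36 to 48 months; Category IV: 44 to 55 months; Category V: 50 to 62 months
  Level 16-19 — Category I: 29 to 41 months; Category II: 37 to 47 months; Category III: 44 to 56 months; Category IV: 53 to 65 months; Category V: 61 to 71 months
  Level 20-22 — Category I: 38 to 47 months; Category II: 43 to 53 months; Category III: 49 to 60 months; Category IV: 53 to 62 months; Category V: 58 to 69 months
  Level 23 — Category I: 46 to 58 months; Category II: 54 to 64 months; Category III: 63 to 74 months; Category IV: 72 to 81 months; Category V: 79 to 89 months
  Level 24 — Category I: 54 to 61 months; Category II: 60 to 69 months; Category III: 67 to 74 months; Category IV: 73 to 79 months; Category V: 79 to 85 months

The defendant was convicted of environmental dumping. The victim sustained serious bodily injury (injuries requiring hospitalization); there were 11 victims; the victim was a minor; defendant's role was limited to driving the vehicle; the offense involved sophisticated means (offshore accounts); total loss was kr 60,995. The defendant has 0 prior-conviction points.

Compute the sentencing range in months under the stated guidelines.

Base offense level for environmental dumping: 3.
R1 applies: 3 − 2 = 1.
R2 applies (level before this adjustment is 1 < 12, so +2): 1 + 2 = 3.
R3 applies (level before this adjustment is 3 < 10, so +1): 3 + 1 = 4.
R4 applies: 4 + 2 = 6.
R5 applies: 6 + 3 = 9.
R7 does not apply.
R8 applies: 9 + 2 = 11.
Final offense level: 11.
Criminal history: 0 prior points → Category I (0-2).
Level 11 falls in the 10-13 band.
Grid: Level 10-13 × Category I = 15-25 months.

15-25 months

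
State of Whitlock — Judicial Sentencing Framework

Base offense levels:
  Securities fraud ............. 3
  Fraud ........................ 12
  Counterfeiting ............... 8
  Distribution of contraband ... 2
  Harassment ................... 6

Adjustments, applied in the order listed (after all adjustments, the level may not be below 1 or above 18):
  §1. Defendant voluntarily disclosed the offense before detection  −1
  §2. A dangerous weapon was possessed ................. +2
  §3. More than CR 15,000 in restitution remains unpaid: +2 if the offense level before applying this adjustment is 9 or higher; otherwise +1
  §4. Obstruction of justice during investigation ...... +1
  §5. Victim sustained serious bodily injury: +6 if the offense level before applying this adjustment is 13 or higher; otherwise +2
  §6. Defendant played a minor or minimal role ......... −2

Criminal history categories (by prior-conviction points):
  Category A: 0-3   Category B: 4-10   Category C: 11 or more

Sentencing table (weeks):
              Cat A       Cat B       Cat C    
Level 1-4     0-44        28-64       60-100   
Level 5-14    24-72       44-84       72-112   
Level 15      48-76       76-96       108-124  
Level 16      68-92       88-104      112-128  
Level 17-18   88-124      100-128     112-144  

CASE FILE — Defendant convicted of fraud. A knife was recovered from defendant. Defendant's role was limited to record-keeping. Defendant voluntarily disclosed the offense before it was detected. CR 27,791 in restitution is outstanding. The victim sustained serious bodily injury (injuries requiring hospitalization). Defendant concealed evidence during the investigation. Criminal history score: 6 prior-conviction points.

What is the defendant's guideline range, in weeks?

100-128 weeks

Base offense level for fraud: 12.
§1 applies: 12 − 1 = 11.
§2 applies: 11 + 2 = 13.
§3 applies (level before this adjustment is 13 ≥ 9, so +2): 13 + 2 = 15.
§4 applies: 15 + 1 = 16.
§5 applies (level before this adjustment is 16 ≥ 13, so +6): 16 + 6 = 22.
§6 applies: 22 − 2 = 20.
Level 20 exceeds the maximum of 18; capped at 18.
Final offense level: 18.
Criminal history: 6 prior points → Category B (4-10).
Level 18 falls in the 17-18 band.
Grid: Level 17-18 × Category B = 100-128 weeks.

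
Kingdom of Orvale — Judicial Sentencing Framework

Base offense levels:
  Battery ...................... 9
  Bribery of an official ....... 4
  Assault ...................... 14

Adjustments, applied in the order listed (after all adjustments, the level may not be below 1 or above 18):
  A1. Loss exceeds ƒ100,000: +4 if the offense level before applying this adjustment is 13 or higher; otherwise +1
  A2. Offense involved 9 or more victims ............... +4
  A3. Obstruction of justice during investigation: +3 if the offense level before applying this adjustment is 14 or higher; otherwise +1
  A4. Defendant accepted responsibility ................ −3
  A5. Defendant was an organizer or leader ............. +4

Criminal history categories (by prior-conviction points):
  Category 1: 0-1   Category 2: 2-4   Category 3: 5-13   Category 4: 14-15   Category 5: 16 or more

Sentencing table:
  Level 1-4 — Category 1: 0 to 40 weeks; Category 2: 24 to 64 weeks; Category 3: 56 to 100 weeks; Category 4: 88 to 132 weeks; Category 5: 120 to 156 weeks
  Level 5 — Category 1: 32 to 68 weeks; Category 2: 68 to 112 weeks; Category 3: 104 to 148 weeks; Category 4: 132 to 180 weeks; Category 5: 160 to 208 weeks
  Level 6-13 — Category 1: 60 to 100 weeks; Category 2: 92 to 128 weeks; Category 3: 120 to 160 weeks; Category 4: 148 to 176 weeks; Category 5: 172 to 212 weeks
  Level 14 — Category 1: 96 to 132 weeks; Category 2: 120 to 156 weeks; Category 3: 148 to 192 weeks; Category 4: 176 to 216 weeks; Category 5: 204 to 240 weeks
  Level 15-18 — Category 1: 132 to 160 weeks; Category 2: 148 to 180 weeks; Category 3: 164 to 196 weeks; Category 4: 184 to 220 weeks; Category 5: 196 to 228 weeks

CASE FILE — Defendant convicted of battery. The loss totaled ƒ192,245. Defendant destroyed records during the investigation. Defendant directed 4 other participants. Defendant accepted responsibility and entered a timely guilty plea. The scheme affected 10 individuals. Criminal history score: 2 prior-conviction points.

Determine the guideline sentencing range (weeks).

148-180 weeks

Base offense level for battery: 9.
A1 applies (level before this adjustment is 9 < 13, so +1): 9 + 1 = 10.
A2 applies: 10 + 4 = 14.
A3 applies (level before this adjustment is 14 ≥ 14, so +3): 14 + 3 = 17.
A4 applies: 17 − 3 = 14.
A5 applies: 14 + 4 = 18.
Final offense level: 18.
Criminal history: 2 prior points → Category 2 (2-4).
Level 18 falls in the 15-18 band.
Grid: Level 15-18 × Category 2 = 148-180 weeks.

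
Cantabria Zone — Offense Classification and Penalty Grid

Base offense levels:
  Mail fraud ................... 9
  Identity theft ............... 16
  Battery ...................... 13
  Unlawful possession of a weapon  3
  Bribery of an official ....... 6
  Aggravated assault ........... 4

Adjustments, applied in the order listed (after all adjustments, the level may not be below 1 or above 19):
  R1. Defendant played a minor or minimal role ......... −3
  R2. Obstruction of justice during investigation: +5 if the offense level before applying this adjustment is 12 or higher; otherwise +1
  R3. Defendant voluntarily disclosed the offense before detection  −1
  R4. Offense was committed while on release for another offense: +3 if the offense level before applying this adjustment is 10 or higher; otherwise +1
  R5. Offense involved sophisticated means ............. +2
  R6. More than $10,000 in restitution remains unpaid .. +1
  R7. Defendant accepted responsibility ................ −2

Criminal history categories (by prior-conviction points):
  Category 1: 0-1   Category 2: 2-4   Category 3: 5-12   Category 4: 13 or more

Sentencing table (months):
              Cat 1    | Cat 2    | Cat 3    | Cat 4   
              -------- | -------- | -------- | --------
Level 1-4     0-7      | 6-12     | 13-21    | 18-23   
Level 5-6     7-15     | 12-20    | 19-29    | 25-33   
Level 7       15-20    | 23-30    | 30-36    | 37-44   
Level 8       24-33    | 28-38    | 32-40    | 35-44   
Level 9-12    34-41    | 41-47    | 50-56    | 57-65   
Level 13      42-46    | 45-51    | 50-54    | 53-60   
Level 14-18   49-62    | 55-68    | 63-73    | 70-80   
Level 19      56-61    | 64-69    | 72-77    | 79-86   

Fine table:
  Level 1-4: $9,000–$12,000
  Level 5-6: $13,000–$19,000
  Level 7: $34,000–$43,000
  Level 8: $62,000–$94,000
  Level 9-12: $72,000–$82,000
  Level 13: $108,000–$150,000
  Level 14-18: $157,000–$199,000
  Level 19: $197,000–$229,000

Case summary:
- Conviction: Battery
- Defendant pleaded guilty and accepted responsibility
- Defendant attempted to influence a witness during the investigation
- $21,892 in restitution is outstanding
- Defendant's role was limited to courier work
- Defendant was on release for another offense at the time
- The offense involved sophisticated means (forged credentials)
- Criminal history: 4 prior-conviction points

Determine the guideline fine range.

$157,000–$199,000

Base offense level for battery: 13.
R1 applies: 13 − 3 = 10.
R2 applies (level before this adjustment is 10 < 12, so +1): 10 + 1 = 11.
R3 does not apply.
R4 applies (level before this adjustment is 11 ≥ 10, so +3): 11 + 3 = 14.
R5 applies: 14 + 2 = 16.
R6 applies: 16 + 1 = 17.
R7 applies: 17 − 2 = 15.
Final offense level: 15.
Level 15 falls in the 14-18 band.
Fine table: Level 14-18 → $157,000–$199,000.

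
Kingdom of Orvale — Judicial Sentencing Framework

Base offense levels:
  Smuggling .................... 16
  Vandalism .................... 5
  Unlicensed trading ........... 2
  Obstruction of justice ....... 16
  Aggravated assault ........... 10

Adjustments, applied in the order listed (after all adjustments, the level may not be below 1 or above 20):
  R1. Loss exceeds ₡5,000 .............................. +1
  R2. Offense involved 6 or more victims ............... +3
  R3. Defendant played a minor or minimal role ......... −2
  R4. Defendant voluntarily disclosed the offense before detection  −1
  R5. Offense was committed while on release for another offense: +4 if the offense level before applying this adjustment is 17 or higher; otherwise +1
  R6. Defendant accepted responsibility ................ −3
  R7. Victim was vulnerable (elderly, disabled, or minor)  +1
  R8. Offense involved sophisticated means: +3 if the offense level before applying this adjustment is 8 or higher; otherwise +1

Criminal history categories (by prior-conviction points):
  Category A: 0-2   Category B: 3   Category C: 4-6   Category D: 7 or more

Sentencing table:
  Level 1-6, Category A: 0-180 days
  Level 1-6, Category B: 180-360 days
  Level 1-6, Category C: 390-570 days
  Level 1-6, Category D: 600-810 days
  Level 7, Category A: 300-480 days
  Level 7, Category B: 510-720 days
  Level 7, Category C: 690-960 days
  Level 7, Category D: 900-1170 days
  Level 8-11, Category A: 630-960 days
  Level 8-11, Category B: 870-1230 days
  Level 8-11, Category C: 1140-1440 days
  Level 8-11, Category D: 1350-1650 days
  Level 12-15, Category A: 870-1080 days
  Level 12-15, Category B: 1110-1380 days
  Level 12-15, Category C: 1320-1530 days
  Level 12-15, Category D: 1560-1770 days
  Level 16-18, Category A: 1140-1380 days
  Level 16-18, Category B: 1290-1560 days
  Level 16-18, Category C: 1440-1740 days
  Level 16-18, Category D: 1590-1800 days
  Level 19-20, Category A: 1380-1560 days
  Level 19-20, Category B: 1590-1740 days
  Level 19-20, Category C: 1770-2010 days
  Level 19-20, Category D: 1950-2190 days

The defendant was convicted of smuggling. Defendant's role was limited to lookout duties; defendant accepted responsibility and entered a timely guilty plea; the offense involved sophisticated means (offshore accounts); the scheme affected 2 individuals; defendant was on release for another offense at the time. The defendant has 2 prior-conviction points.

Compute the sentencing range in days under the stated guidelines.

Base offense level for smuggling: 16.
R2 does not apply.
R3 applies: 16 − 2 = 14.
R4 does not apply.
R5 applies (level before this adjustment is 14 < 17, so +1): 14 + 1 = 15.
R6 applies: 15 − 3 = 12.
R7 does not apply.
R8 applies (level before this adjustment is 12 ≥ 8, so +3): 12 + 3 = 15.
Final offense level: 15.
Criminal history: 2 prior points → Category A (0-2).
Level 15 falls in the 12-15 band.
Grid: Level 12-15 × Category A = 870-1080 days.

870-1080 days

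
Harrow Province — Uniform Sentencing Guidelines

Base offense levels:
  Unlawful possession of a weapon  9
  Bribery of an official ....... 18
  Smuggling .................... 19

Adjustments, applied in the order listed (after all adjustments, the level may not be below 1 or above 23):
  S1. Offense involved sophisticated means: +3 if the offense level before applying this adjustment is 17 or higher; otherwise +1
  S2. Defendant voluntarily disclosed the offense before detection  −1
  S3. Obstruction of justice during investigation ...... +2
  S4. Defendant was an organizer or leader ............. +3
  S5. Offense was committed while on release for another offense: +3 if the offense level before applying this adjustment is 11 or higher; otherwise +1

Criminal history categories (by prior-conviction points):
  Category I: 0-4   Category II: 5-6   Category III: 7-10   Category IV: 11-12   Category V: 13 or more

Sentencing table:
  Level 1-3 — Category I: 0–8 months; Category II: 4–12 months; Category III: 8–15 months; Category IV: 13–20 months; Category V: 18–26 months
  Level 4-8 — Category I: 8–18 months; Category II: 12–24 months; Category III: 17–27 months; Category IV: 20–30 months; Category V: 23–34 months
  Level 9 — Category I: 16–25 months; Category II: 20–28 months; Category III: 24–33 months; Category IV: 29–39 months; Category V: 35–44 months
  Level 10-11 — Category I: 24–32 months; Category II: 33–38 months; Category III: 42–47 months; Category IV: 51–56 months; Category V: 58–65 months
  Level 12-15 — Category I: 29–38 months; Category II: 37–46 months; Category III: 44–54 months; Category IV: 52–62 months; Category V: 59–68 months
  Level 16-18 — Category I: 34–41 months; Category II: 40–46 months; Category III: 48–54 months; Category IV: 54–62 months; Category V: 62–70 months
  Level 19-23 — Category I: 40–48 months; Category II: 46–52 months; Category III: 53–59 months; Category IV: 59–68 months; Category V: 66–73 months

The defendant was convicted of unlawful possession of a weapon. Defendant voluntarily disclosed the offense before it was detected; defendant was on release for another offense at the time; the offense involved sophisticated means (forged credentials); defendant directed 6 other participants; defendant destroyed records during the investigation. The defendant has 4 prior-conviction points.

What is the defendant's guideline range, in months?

Base offense level for unlawful possession of a weapon: 9.
S1 applies (level before this adjustment is 9 < 17, so +1): 9 + 1 = 10.
S2 applies: 10 − 1 = 9.
S3 applies: 9 + 2 = 11.
S4 applies: 11 + 3 = 14.
S5 applies (level before this adjustment is 14 ≥ 11, so +3): 14 + 3 = 17.
Final offense level: 17.
Criminal history: 4 prior points → Category I (0-4).
Level 17 falls in the 16-18 band.
Grid: Level 16-18 × Category I = 34-41 months.

34-41 months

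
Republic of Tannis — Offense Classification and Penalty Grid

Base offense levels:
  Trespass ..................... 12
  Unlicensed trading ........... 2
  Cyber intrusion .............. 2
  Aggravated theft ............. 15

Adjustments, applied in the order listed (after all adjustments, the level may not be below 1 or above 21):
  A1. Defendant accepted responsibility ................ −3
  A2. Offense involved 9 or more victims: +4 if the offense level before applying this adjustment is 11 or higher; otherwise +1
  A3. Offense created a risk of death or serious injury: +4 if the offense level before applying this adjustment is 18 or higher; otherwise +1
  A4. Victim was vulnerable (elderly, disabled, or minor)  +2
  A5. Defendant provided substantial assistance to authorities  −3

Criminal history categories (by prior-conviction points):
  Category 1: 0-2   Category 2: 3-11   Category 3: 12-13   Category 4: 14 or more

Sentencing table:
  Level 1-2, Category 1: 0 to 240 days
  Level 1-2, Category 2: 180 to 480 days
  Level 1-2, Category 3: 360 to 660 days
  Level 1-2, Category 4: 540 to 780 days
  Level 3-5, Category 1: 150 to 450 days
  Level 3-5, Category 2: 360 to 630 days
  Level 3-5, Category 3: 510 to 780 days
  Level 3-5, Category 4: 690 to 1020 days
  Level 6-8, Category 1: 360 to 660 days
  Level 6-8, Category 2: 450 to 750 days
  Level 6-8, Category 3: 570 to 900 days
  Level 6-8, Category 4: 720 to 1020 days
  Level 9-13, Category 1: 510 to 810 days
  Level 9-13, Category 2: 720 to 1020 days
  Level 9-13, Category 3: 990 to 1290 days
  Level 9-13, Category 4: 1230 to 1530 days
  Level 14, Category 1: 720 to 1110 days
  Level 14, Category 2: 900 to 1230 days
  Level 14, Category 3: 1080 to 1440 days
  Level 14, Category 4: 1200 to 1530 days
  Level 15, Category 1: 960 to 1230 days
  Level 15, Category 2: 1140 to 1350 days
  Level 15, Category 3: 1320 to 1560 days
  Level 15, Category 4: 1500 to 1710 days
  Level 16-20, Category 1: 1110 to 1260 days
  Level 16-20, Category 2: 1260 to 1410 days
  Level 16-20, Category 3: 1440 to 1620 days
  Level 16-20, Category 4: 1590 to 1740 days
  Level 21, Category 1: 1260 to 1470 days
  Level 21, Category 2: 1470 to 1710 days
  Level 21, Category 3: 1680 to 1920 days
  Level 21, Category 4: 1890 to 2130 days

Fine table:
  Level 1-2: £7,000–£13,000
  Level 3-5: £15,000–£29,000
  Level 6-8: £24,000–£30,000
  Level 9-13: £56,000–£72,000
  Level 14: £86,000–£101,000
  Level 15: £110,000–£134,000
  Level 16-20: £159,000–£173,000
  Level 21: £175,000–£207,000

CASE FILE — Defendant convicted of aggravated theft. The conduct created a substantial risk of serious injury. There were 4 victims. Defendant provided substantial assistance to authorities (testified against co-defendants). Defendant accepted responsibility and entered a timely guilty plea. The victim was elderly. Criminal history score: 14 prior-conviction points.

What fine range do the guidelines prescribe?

£56,000–£72,000

Base offense level for aggravated theft: 15.
A1 applies: 15 − 3 = 12.
A3 applies (level before this adjustment is 12 < 18, so +1): 12 + 1 = 13.
A4 applies: 13 + 2 = 15.
A5 applies: 15 − 3 = 12.
Final offense level: 12.
Level 12 falls in the 9-13 band.
Fine table: Level 9-13 → £56,000–£72,000.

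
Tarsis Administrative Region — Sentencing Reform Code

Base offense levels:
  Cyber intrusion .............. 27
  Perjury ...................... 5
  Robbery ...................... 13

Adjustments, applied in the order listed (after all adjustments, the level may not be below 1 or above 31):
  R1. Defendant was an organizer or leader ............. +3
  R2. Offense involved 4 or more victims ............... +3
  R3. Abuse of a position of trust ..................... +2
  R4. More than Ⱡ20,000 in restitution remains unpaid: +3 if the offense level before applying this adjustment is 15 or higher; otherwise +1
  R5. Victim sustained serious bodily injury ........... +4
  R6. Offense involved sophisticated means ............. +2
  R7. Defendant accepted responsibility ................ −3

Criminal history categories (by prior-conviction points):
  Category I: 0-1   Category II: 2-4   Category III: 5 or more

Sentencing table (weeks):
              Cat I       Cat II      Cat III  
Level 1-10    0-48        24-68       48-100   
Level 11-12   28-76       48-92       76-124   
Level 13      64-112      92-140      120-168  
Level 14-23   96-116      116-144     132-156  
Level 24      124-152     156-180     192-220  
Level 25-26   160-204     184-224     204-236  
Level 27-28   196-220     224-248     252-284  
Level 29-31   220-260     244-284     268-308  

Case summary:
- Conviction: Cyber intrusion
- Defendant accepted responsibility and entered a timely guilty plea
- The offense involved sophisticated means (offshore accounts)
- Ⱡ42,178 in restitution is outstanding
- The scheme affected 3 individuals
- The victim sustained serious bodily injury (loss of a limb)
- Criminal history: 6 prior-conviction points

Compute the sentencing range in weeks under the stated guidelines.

268-308 weeks

Base offense level for cyber intrusion: 27.
R1 does not apply.
R2 does not apply.
R3 does not apply.
R4 applies (level before this adjustment is 27 ≥ 15, so +3): 27 + 3 = 30.
R5 applies: 30 + 4 = 34.
R6 applies: 34 + 2 = 36.
R7 applies: 36 − 3 = 33.
Level 33 exceeds the maximum of 31; capped at 31.
Final offense level: 31.
Criminal history: 6 prior points → Category III (5+).
Level 31 falls in the 29-31 band.
Grid: Level 29-31 × Category III = 268-308 weeks.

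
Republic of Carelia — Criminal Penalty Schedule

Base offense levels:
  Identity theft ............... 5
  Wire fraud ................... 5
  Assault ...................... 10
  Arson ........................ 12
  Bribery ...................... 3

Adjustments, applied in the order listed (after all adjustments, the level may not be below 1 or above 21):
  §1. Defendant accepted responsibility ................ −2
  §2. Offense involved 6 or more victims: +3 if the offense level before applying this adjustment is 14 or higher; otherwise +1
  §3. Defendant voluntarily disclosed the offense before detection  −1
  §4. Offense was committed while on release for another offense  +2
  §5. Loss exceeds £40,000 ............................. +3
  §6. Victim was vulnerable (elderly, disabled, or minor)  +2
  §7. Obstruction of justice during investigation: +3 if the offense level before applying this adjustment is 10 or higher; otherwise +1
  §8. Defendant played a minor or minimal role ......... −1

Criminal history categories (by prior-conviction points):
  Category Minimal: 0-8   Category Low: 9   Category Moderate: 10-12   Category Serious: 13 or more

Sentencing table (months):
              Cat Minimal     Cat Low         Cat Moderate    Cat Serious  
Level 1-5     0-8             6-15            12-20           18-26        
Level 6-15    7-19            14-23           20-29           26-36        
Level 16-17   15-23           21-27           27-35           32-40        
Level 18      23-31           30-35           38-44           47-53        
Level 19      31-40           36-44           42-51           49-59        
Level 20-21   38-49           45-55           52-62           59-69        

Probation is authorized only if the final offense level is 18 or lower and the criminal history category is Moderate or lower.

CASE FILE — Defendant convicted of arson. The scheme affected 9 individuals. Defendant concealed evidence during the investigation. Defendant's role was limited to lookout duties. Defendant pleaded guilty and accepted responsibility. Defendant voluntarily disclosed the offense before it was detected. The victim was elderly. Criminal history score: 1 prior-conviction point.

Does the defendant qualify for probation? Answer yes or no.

Yes

Base offense level for arson: 12.
§1 applies: 12 − 2 = 10.
§2 applies (level before this adjustment is 10 < 14, so +1): 10 + 1 = 11.
§3 applies: 11 − 1 = 10.
§6 applies: 10 + 2 = 12.
§7 applies (level before this adjustment is 12 ≥ 10, so +3): 12 + 3 = 15.
§8 applies: 15 − 1 = 14.
Final offense level: 14.
Criminal history: 1 prior point → Category Minimal (0-8).
Level 14 falls in the 6-15 band.
Grid: Level 6-15 × Category Minimal = 7-19 months.
Probation check: level 14 ≤ 18 and category Minimal ≤ Moderate → eligible.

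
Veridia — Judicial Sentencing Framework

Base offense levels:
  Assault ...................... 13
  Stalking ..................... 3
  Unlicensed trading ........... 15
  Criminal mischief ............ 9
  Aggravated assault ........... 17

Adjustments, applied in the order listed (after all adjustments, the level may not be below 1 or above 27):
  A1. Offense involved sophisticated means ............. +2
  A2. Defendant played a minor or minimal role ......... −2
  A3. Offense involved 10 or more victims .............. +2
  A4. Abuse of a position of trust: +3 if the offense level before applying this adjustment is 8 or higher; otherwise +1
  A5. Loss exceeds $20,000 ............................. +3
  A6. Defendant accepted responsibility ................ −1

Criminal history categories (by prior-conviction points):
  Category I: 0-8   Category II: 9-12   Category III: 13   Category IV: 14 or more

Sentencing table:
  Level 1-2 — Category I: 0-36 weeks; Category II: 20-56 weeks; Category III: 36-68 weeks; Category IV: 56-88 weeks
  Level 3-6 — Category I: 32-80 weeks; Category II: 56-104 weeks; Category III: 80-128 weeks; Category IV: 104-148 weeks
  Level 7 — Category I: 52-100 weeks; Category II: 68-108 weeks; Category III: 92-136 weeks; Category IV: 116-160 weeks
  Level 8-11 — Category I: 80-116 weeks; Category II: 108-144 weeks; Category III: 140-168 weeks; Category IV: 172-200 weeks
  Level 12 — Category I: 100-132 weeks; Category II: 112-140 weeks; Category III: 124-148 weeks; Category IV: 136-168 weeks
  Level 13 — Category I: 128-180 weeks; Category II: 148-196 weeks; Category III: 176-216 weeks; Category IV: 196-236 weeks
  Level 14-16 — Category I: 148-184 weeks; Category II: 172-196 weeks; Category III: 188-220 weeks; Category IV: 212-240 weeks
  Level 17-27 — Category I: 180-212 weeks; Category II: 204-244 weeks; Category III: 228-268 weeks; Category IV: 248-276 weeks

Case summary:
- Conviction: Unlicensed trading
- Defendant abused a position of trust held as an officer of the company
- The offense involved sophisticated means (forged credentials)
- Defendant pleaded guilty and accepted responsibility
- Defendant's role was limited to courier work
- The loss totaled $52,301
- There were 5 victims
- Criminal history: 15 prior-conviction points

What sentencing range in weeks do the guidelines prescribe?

Base offense level for unlicensed trading: 15.
A1 applies: 15 + 2 = 17.
A2 applies: 17 − 2 = 15.
A4 applies (level before this adjustment is 15 ≥ 8, so +3): 15 + 3 = 18.
A5 applies: 18 + 3 = 21.
A6 applies: 21 − 1 = 20.
Final offense level: 20.
Criminal history: 15 prior points → Category IV (14+).
Level 20 falls in the 17-27 band.
Grid: Level 17-27 × Category IV = 248-276 weeks.

248-276 weeks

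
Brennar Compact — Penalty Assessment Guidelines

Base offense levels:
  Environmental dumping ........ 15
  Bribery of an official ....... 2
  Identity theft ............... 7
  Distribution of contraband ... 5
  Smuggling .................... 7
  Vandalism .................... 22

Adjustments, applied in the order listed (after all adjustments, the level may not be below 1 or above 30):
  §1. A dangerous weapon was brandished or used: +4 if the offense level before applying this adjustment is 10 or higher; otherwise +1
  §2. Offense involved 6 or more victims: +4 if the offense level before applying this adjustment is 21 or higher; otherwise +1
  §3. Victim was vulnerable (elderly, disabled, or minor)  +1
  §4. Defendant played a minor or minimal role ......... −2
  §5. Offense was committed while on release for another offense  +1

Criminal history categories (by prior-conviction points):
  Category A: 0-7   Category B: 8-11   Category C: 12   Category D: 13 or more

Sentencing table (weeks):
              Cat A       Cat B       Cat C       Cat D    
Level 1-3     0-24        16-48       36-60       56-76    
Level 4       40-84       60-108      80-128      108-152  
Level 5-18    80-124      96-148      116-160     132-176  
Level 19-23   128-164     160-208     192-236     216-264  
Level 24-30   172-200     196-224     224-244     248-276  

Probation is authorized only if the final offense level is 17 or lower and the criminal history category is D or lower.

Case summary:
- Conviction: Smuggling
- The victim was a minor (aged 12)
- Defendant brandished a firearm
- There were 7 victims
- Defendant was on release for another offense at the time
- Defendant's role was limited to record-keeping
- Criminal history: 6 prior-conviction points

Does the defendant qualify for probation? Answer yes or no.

Base offense level for smuggling: 7.
§1 applies (level before this adjustment is 7 < 10, so +1): 7 + 1 = 8.
§2 applies (level before this adjustment is 8 < 21, so +1): 8 + 1 = 9.
§3 applies: 9 + 1 = 10.
§4 applies: 10 − 2 = 8.
§5 applies: 8 + 1 = 9.
Final offense level: 9.
Criminal history: 6 prior points → Category A (0-7).
Level 9 falls in the 5-18 band.
Grid: Level 5-18 × Category A = 80-124 weeks.
Probation check: level 9 ≤ 17 and category A ≤ D → eligible.

Yes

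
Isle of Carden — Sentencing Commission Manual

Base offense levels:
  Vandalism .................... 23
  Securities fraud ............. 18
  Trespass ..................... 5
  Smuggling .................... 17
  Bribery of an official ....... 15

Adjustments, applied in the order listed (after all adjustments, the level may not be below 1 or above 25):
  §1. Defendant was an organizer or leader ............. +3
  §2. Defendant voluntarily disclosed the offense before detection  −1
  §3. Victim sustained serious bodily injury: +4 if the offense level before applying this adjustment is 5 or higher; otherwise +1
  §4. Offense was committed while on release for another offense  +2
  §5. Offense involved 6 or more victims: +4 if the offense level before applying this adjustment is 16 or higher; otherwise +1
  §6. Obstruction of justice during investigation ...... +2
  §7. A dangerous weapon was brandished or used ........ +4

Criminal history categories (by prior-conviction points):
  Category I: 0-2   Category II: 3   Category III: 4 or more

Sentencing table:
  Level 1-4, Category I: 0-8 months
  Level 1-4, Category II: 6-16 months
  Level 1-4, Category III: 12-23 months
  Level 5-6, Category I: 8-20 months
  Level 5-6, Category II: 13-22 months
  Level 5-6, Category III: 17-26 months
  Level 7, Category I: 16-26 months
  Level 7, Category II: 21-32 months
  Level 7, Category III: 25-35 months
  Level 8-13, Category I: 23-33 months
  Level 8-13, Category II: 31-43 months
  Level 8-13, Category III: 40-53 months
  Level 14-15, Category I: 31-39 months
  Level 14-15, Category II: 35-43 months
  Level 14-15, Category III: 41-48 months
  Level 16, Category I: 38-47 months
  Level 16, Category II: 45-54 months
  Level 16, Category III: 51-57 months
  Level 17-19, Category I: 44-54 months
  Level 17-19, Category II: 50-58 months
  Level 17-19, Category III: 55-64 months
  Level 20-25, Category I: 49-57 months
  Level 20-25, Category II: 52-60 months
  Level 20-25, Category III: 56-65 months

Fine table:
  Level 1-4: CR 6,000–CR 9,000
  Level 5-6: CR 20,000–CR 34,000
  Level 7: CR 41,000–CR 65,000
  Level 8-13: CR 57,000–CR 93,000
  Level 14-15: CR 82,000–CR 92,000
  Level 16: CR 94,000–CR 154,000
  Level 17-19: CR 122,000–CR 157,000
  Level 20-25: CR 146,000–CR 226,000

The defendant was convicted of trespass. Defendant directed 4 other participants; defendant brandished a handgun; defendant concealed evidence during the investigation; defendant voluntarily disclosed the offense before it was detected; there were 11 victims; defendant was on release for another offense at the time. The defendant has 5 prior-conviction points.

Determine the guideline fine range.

CR 94,000–CR 154,000

Base offense level for trespass: 5.
§1 applies: 5 + 3 = 8.
§2 applies: 8 − 1 = 7.
§3 does not apply.
§4 applies: 7 + 2 = 9.
§5 applies (level before this adjustment is 9 < 16, so +1): 9 + 1 = 10.
§6 applies: 10 + 2 = 12.
§7 applies: 12 + 4 = 16.
Final offense level: 16.
Level 16 falls in the 16 band.
Fine table: Level 16 → CR 94,000–CR 154,000.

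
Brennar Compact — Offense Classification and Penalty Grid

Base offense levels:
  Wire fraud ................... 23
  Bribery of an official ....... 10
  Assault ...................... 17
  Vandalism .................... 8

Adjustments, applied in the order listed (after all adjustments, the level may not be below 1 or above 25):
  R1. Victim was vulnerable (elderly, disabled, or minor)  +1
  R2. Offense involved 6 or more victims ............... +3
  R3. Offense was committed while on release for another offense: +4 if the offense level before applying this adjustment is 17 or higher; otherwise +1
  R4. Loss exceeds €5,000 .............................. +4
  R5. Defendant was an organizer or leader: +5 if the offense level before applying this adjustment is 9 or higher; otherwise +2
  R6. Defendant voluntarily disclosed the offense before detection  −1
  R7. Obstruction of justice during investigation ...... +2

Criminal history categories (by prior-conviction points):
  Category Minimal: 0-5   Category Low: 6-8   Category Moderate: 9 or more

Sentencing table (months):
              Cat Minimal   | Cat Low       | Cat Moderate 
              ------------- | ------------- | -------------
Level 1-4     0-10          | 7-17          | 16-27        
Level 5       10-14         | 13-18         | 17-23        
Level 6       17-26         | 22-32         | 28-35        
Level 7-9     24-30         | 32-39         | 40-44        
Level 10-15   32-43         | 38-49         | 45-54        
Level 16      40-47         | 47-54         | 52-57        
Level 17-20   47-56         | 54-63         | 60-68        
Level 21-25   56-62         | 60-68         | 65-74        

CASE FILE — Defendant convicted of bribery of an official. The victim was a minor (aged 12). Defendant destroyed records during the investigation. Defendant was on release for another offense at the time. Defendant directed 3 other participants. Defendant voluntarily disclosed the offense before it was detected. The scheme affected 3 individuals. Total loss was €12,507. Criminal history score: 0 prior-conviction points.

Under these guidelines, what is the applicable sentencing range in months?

Base offense level for bribery of an official: 10.
R1 applies: 10 + 1 = 11.
R3 applies (level before this adjustment is 11 < 17, so +1): 11 + 1 = 12.
R4 applies: 12 + 4 = 16.
R5 applies (level before this adjustment is 16 ≥ 9, so +5): 16 + 5 = 21.
R6 applies: 21 − 1 = 20.
R7 applies: 20 + 2 = 22.
Final offense level: 22.
Criminal history: 0 prior points → Category Minimal (0-5).
Level 22 falls in the 21-25 band.
Grid: Level 21-25 × Category Minimal = 56-62 months.

56-62 months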